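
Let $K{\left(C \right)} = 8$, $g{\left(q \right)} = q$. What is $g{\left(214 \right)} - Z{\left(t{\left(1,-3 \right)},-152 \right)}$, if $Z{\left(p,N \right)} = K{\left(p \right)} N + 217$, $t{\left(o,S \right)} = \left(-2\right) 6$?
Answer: $1213$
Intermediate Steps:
$t{\left(o,S \right)} = -12$
$Z{\left(p,N \right)} = 217 + 8 N$ ($Z{\left(p,N \right)} = 8 N + 217 = 217 + 8 N$)
$g{\left(214 \right)} - Z{\left(t{\left(1,-3 \right)},-152 \right)} = 214 - \left(217 + 8 \left(-152\right)\right) = 214 - \left(217 - 1216\right) = 214 - -999 = 214 + 999 = 1213$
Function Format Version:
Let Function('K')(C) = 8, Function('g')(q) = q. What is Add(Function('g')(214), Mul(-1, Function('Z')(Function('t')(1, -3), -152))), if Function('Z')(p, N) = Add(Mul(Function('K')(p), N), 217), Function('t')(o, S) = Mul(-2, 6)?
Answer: 1213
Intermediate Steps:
Function('t')(o, S) = -12
Function('Z')(p, N) = Add(217, Mul(8, N)) (Function('Z')(p, N) = Add(Mul(8, N), 217) = Add(217, Mul(8, N)))
Add(Function('g')(214), Mul(-1, Function('Z')(Function('t')(1, -3), -152))) = Add(214, Mul(-1, Add(217, Mul(8, -152)))) = Add(214, Mul(-1, Add(217, -1216))) = Add(214, Mul(-1, -999)) = Add(214, 999) = 1213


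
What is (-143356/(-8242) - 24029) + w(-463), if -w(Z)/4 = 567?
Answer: -108298259/4121 ≈ -26280.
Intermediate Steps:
w(Z) = -2268 (w(Z) = -4*567 = -2268)
(-143356/(-8242) - 24029) + w(-463) = (-143356/(-8242) - 24029) - 2268 = (-143356*(-1/8242) - 24029) - 2268 = (71678/4121 - 24029) - 2268 = -98951831/4121 - 2268 = -108298259/4121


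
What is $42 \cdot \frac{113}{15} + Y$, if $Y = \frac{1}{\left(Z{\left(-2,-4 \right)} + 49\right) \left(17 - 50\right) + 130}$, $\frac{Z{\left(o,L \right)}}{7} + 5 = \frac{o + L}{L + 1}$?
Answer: $\frac{1256103}{3970} \approx 316.4$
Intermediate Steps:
$Z{\left(o,L \right)} = -35 + \frac{7 \left(L + o\right)}{1 + L}$ ($Z{\left(o,L \right)} = -35 + 7 \frac{o + L}{L + 1} = -35 + 7 \frac{L + o}{1 + L} = -35 + \frac{7 \left(L + o\right)}{1 + L}$)
$Y = - \frac{1}{794}$ ($Y = \frac{1}{\left(\frac{7 \left(-5 - 2 - -16\right)}{1 - 4} + 49\right) \left(17 - 50\right) + 130} = \frac{1}{\left(\frac{7 \left(-5 - 2 + 16\right)}{-3} + 49\right) \left(-33\right) + 130} = \frac{1}{\left(7 \left(- \frac{1}{3}\right) 9 + 49\right) \left(-33\right) + 130} = \frac{1}{\left(-21 + 49\right) \left(-33\right) + 130} = \frac{1}{28 \left(-33\right) + 130} = \frac{1}{-924 + 130} = \frac{1}{-794} = - \frac{1}{794} \approx -0.0012594$)
$42 \cdot \frac{113}{15} + Y = 42 \cdot \frac{113}{15} - \frac{1}{794} = \frac{1582}{5} - \frac{1}{794} = \frac{1256103}{3970}$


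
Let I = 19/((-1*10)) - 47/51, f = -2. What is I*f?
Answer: 1439/255 ≈ 5.6431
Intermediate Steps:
I = -1439/510 (I = 19/(-10) - 47*1/51 = 19*(-⅒) - 47/51 = -19/10 - 47/51 = -1439/510 ≈ -2.8216)
I*f = -1439/510*(-2) = 1439/255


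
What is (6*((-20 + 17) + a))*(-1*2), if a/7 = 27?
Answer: -2232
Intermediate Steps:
a = 189 (a = 7*27 = 189)
(6*((-20 + 17) + a))*(-1*2) = (6*((-20 + 17) + 189))*(-1*2) = (6*(-3 + 189))*(-2) = (6*186)*(-2) = 1116*(-2) = -2232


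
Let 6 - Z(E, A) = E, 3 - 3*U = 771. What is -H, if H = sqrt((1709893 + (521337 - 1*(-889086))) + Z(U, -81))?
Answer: -sqrt(3120578) ≈ -1766.5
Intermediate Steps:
U = -256 (U = 1 - 1/3*771 = 1 - 257 = -256)
Z(E, A) = 6 - E
H = sqrt(3120578) (H = sqrt((1709893 + (521337 - 1*(-889086))) + (6 - 1*(-256))) = sqrt((1709893 + (521337 + 889086)) + (6 + 256)) = sqrt((1709893 + 1410423) + 262) = sqrt(3120316 + 262) = sqrt(3120578) ≈ 1766.5)
-H = -sqrt(3120578)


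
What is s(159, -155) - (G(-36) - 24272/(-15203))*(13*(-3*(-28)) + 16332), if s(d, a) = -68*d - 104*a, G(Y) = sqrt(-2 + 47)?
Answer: -342217804/15203 - 52272*sqrt(5) ≈ -1.3939e+5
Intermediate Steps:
G(Y) = 3*sqrt(5) (G(Y) = sqrt(45) = 3*sqrt(5))
s(d, a) = -104*a - 68*d
s(159, -155) - (G(-36) - 24272/(-15203))*(13*(-3*(-28)) + 16332) = (-104*(-155) - 68*159) - (3*sqrt(5) - 24272/(-15203))*(13*(-3*(-28)) + 16332) = (16120 - 10812) - (3*sqrt(5) - 24272*(-1/15203))*(13*84 + 16332) = 5308 - (3*sqrt(5) + 24272/15203)*(1092 + 16332) = 5308 - (24272/15203 + 3*sqrt(5))*17424 = 5308 - (422915328/15203 + 52272*sqrt(5)) = 5308 + (-422915328/15203 - 52272*sqrt(5)) = -342217804/15203 - 52272*sqrt(5)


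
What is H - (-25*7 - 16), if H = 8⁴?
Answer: 4287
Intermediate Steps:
H = 4096
H - (-25*7 - 16) = 4096 - (-25*7 - 16) = 4096 - (-175 - 16) = 4096 - 1*(-191) = 4096 + 191 = 4287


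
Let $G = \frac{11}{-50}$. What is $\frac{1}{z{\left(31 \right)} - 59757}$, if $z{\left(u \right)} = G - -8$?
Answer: $- \frac{50}{2987461} \approx -1.6737 \cdot 10^{-5}$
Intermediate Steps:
$G = - \frac{11}{50}$ ($G = 11 \left(- \frac{1}{50}\right) = - \frac{11}{50} \approx -0.22$)
$z{\left(u \right)} = \frac{389}{50}$ ($z{\left(u \right)} = - \frac{11}{50} - -8 = - \frac{11}{50} + 8 = \frac{389}{50}$)
$\frac{1}{z{\left(31 \right)} - 59757} = \frac{1}{\frac{389}{50} - 59757} = \frac{1}{- \frac{2987461}{50}} = - \frac{50}{2987461}$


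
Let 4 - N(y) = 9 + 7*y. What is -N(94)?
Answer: 663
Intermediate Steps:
N(y) = -5 - 7*y (N(y) = 4 - (9 + 7*y) = 4 + (-9 - 7*y) = -5 - 7*y)
-N(94) = -(-5 - 7*94) = -(-5 - 658) = -1*(-663) = 663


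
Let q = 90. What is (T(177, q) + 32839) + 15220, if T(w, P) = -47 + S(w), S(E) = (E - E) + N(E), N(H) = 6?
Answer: 48018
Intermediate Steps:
S(E) = 6 (S(E) = (E - E) + 6 = 0 + 6 = 6)
T(w, P) = -41 (T(w, P) = -47 + 6 = -41)
(T(177, q) + 32839) + 15220 = (-41 + 32839) + 15220 = 32798 + 15220 = 48018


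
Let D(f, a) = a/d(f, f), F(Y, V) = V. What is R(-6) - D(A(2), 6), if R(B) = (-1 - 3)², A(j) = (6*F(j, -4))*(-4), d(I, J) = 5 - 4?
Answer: 10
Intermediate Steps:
d(I, J) = 1
A(j) = 96 (A(j) = (6*(-4))*(-4) = -24*(-4) = 96)
R(B) = 16 (R(B) = (-4)² = 16)
D(f, a) = a (D(f, a) = a/1 = a*1 = a)
R(-6) - D(A(2), 6) = 16 - 1*6 = 16 - 6 = 10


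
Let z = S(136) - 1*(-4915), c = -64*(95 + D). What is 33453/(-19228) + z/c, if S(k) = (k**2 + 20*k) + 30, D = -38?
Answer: -8224477/922944 ≈ -8.9111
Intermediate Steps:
S(k) = 30 + k**2 + 20*k
c = -3648 (c = -64*(95 - 38) = -64*57 = -3648)
z = 26161 (z = (30 + 136**2 + 20*136) - 1*(-4915) = (30 + 18496 + 2720) + 4915 = 21246 + 4915 = 26161)
33453/(-19228) + z/c = 33453/(-19228) + 26161/(-3648) = 33453*(-1/19228) + 26161*(-1/3648) = -33453/19228 - 26161/3648 = -8224477/922944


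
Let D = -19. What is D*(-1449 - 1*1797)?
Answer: 61674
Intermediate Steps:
D*(-1449 - 1*1797) = -19*(-1449 - 1*1797) = -19*(-1449 - 1797) = -19*(-3246) = 61674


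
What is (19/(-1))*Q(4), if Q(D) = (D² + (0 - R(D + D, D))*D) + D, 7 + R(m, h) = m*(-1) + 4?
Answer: -1216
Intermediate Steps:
R(m, h) = -3 - m (R(m, h) = -7 + (m*(-1) + 4) = -7 + (-m + 4) = -7 + (4 - m) = -3 - m)
Q(D) = D + D² + D*(3 + 2*D) (Q(D) = (D² + (0 - (-3 - (D + D)))*D) + D = (D² + (0 - (-3 - 2*D))*D) + D = (D² + (0 + (3 + 2*D))*D) + D = (D² + (3 + 2*D)*D) + D = (D² + D*(3 + 2*D)) + D = D + D² + D*(3 + 2*D))
(19/(-1))*Q(4) = (19/(-1))*(4*(4 + 3*4)) = (-1*19)*(4*(4 + 12)) = -76*16 = -19*64 = -1216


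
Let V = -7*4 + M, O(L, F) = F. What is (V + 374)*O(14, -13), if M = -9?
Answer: -4381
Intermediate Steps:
V = -37 (V = -7*4 - 9 = -28 - 9 = -37)
(V + 374)*O(14, -13) = (-37 + 374)*(-13) = 337*(-13) = -4381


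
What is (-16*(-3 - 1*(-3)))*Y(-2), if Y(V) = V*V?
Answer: 0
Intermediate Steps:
Y(V) = V²
(-16*(-3 - 1*(-3)))*Y(-2) = -16*(-3 - 1*(-3))*(-2)² = -16*(-3 + 3)*4 = -16*0*4 = 0*4 = 0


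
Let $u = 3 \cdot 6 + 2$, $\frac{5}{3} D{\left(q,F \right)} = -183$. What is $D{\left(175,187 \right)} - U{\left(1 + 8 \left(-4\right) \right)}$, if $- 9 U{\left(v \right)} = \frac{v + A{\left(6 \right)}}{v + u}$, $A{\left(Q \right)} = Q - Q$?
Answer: $- \frac{54196}{495} \approx -109.49$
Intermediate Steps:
$A{\left(Q \right)} = 0$
$D{\left(q,F \right)} = - \frac{549}{5}$ ($D{\left(q,F \right)} = \frac{3}{5} \left(-183\right) = - \frac{549}{5}$)
$u = 20$ ($u = 18 + 2 = 20$)
$U{\left(v \right)} = - \frac{v}{9 \left(20 + v\right)}$ ($U{\left(v \right)} = - \frac{\left(v + 0\right) \frac{1}{v + 20}}{9} = - \frac{v \frac{1}{20 + v}}{9} = - \frac{v}{9 \left(20 + v\right)}$)
$D{\left(175,187 \right)} - U{\left(1 + 8 \left(-4\right) \right)} = - \frac{549}{5} - - \frac{1 + 8 \left(-4\right)}{180 + 9 \left(1 + 8 \left(-4\right)\right)} = - \frac{549}{5} - - \frac{1 - 32}{180 + 9 \left(1 - 32\right)} = - \frac{549}{5} - \left(-1\right) \left(-31\right) \frac{1}{180 + 9 \left(-31\right)} = - \frac{549}{5} - \left(-1\right) \left(-31\right) \frac{1}{180 - 279} = - \frac{549}{5} - \left(-1\right) \left(-31\right) \frac{1}{-99} = - \frac{549}{5} - \left(-1\right) \left(-31\right) \left(- \frac{1}{99}\right) = - \frac{549}{5} - - \frac{31}{99} = - \frac{549}{5} + \frac{31}{99} = - \frac{54196}{495}$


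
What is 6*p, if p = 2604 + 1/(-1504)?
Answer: 11749245/752 ≈ 15624.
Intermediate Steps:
p = 3916415/1504 (p = 2604 - 1/1504 = 3916415/1504 ≈ 2604.0)
6*p = 6*(3916415/1504) = 11749245/752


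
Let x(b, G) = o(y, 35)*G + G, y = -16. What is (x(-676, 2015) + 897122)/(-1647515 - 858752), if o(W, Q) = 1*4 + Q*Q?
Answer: -3375572/2506267 ≈ -1.3469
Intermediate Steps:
o(W, Q) = 4 + Q**2
x(b, G) = 1230*G (x(b, G) = (4 + 35**2)*G + G = (4 + 1225)*G + G = 1229*G + G = 1230*G)
(x(-676, 2015) + 897122)/(-1647515 - 858752) = (1230*2015 + 897122)/(-1647515 - 858752) = (2478450 + 897122)/(-2506267) = 3375572*(-1/2506267) = -3375572/2506267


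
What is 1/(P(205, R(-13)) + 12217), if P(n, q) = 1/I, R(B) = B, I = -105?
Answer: 105/1282784 ≈ 8.1853e-5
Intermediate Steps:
P(n, q) = -1/105 (P(n, q) = 1/(-105) = -1/105)
1/(P(205, R(-13)) + 12217) = 1/(-1/105 + 12217) = 1/(1282784/105) = 105/1282784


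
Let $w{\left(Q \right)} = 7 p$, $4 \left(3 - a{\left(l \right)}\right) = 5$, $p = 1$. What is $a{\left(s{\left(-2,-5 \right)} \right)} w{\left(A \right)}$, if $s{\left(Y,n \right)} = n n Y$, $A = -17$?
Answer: $\frac{49}{4} \approx 12.25$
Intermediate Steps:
$s{\left(Y,n \right)} = Y n^{2}$ ($s{\left(Y,n \right)} = n^{2} Y = Y n^{2}$)
$a{\left(l \right)} = \frac{7}{4}$ ($a{\left(l \right)} = 3 - \frac{5}{4} = \frac{7}{4}$)
$w{\left(Q \right)} = 7$ ($w{\left(Q \right)} = 7 \cdot 1 = 7$)
$a{\left(s{\left(-2,-5 \right)} \right)} w{\left(A \right)} = \frac{7}{4} \cdot 7 = \frac{49}{4}$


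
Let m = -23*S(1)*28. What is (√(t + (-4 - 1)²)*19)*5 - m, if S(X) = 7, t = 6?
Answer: 4508 + 95*√31 ≈ 5036.9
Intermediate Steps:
m = -4508 (m = -23*7*28 = -161*28 = -4508)
(√(t + (-4 - 1)²)*19)*5 - m = (√(6 + (-4 - 1)²)*19)*5 - 1*(-4508) = (√(6 + (-5)²)*19)*5 + 4508 = (√(6 + 25)*19)*5 + 4508 = (√31*19)*5 + 4508 = (19*√31)*5 + 4508 = 95*√31 + 4508 = 4508 + 95*√31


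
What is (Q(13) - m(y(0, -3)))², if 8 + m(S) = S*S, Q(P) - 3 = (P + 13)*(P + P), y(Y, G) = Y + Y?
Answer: 471969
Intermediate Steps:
y(Y, G) = 2*Y
Q(P) = 3 + 2*P*(13 + P) (Q(P) = 3 + (P + 13)*(P + P) = 3 + (13 + P)*(2*P) = 3 + 2*P*(13 + P))
m(S) = -8 + S² (m(S) = -8 + S*S = -8 + S²)
(Q(13) - m(y(0, -3)))² = ((3 + 2*13² + 26*13) - (-8 + (2*0)²))² = ((3 + 2*169 + 338) - (-8 + 0²))² = ((3 + 338 + 338) - (-8 + 0))² = (679 - 1*(-8))² = (679 + 8)² = 687² = 471969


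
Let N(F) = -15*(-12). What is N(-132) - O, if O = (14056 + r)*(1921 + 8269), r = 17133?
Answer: -317815730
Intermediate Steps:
N(F) = 180
O = 317815910 (O = (14056 + 17133)*(1921 + 8269) = 31189*10190 = 317815910)
N(-132) - O = 180 - 1*317815910 = 180 - 317815910 = -317815730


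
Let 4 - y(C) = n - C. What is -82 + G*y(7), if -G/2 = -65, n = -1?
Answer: 1478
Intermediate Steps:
y(C) = 5 + C (y(C) = 4 - (-1 - C) = 4 + (1 + C) = 5 + C)
G = 130 (G = -2*(-65) = 130)
-82 + G*y(7) = -82 + 130*(5 + 7) = -82 + 130*12 = -82 + 1560 = 1478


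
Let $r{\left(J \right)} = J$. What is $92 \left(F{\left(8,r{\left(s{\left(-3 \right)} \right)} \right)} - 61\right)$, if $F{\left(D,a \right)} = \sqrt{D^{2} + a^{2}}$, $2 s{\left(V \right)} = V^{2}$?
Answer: $-5612 + 46 \sqrt{337} \approx -4767.6$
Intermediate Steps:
$s{\left(V \right)} = \frac{V^{2}}{2}$
$92 \left(F{\left(8,r{\left(s{\left(-3 \right)} \right)} \right)} - 61\right) = 92 \left(\sqrt{8^{2} + \left(\frac{\left(-3\right)^{2}}{2}\right)^{2}} - 61\right) = 92 \left(\sqrt{64 + \left(\frac{1}{2} \cdot 9\right)^{2}} - 61\right) = 92 \left(\sqrt{64 + \left(\frac{9}{2}\right)^{2}} - 61\right) = 92 \left(\sqrt{64 + \frac{81}{4}} - 61\right) = 92 \left(\sqrt{\frac{337}{4}} - 61\right) = 92 \left(\frac{\sqrt{337}}{2} - 61\right) = 92 \left(-61 + \frac{\sqrt{337}}{2}\right) = -5612 + 46 \sqrt{337}$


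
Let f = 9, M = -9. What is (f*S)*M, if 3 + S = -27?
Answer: 2430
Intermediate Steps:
S = -30 (S = -3 - 27 = -30)
(f*S)*M = (9*(-30))*(-9) = -270*(-9) = 2430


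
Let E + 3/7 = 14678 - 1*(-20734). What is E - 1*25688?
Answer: 68065/7 ≈ 9723.6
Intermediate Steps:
E = 247881/7 (E = -3/7 + (14678 - 1*(-20734)) = -3/7 + (14678 + 20734) = -3/7 + 35412 = 247881/7 ≈ 35412.)
E - 1*25688 = 247881/7 - 1*25688 = 247881/7 - 25688 = 68065/7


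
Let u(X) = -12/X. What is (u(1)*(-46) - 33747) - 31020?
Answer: -64215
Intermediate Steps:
(u(1)*(-46) - 33747) - 31020 = (-12/1*(-46) - 33747) - 31020 = (-12*1*(-46) - 33747) - 31020 = (-12*(-46) - 33747) - 31020 = (552 - 33747) - 31020 = -33195 - 31020 = -64215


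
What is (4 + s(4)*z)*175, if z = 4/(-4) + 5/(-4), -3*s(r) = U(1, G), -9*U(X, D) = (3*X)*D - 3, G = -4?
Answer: 3675/4 ≈ 918.75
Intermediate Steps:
U(X, D) = ⅓ - D*X/3 (U(X, D) = -((3*X)*D - 3)/9 = -(3*D*X - 3)/9 = -(-3 + 3*D*X)/9 = ⅓ - D*X/3)
s(r) = -5/9 (s(r) = -(⅓ - ⅓*(-4)*1)/3 = -(⅓ + 4/3)/3 = -⅓*5/3 = -5/9)
z = -9/4 (z = 4*(-¼) + 5*(-¼) = -1 - 5/4 = -9/4 ≈ -2.2500)
(4 + s(4)*z)*175 = (4 - 5/9*(-9/4))*175 = (4 + 5/4)*175 = (21/4)*175 = 3675/4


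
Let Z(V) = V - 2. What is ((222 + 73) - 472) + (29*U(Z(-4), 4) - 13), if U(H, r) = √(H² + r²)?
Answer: -190 + 58*√13 ≈ 19.122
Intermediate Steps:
Z(V) = -2 + V
((222 + 73) - 472) + (29*U(Z(-4), 4) - 13) = ((222 + 73) - 472) + (29*√((-2 - 4)² + 4²) - 13) = (295 - 472) + (29*√((-6)² + 16) - 13) = -177 + (29*√(36 + 16) - 13) = -177 + (29*√52 - 13) = -177 + (29*(2*√13) - 13) = -177 + (58*√13 - 13) = -177 + (-13 + 58*√13) = -190 + 58*√13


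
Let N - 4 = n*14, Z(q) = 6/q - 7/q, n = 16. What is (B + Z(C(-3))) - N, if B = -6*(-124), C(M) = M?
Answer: 1549/3 ≈ 516.33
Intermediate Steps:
Z(q) = -1/q
N = 228 (N = 4 + 16*14 = 4 + 224 = 228)
B = 744
(B + Z(C(-3))) - N = (744 - 1/(-3)) - 1*228 = (744 - 1*(-1/3)) - 228 = (744 + 1/3) - 228 = 2233/3 - 228 = 1549/3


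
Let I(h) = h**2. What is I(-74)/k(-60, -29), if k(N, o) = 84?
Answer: 1369/21 ≈ 65.190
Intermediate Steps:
I(-74)/k(-60, -29) = (-74)**2/84 = 5476*(1/84) = 1369/21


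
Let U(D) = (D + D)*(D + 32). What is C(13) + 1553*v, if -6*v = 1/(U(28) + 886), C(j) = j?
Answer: 329635/25476 ≈ 12.939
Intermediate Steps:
U(D) = 2*D*(32 + D) (U(D) = (2*D)*(32 + D) = 2*D*(32 + D))
v = -1/25476 (v = -1/(6*(2*28*(32 + 28) + 886)) = -1/(6*(2*28*60 + 886)) = -1/(6*(3360 + 886)) = -1/6/4246 = -1/6*1/4246 = -1/25476 ≈ -3.9253e-5)
C(13) + 1553*v = 13 + 1553*(-1/25476) = 13 - 1553/25476 = 329635/25476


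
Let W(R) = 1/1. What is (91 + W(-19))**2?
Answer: 8464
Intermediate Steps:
W(R) = 1
(91 + W(-19))**2 = (91 + 1)**2 = 92**2 = 8464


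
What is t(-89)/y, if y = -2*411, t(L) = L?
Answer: 89/822 ≈ 0.10827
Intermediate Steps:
y = -822
t(-89)/y = -89/(-822) = -89*(-1/822) = 89/822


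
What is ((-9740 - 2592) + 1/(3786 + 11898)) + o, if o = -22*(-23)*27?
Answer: 20859721/15684 ≈ 1330.0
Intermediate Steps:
o = 13662 (o = 506*27 = 13662)
((-9740 - 2592) + 1/(3786 + 11898)) + o = ((-9740 - 2592) + 1/(3786 + 11898)) + 13662 = (-12332 + 1/15684) + 13662 = -193415087/15684 + 13662 = 20859721/15684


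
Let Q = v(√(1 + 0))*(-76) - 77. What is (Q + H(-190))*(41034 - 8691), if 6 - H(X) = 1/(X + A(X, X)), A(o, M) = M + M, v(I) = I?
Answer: -903329209/190 ≈ -4.7544e+6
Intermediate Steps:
A(o, M) = 2*M
Q = -153 (Q = √(1 + 0)*(-76) - 77 = √1*(-76) - 77 = 1*(-76) - 77 = -76 - 77 = -153)
H(X) = 6 - 1/(3*X) (H(X) = 6 - 1/(X + 2*X) = 6 - 1/(3*X))
(Q + H(-190))*(41034 - 8691) = (-153 + (6 - ⅓/(-190)))*(41034 - 8691) = (-153 + (6 - ⅓*(-1/190)))*32343 = (-153 + (6 + 1/570))*32343 = (-153 + 3421/570)*32343 = -83789/570*32343 = -903329209/190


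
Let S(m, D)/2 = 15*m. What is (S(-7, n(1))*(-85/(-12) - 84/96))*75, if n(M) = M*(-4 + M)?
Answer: -391125/4 ≈ -97781.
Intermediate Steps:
S(m, D) = 30*m (S(m, D) = 2*(15*m) = 30*m)
(S(-7, n(1))*(-85/(-12) - 84/96))*75 = ((30*(-7))*(-85/(-12) - 84/96))*75 = -210*(-85*(-1/12) - 84*1/96)*75 = -210*(85/12 - 7/8)*75 = -210*149/24*75 = -5215/4*75 = -391125/4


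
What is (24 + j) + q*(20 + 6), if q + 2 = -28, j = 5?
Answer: -751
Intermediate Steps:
q = -30 (q = -2 - 28 = -30)
(24 + j) + q*(20 + 6) = (24 + 5) - 30*(20 + 6) = 29 - 30*26 = 29 - 780 = -751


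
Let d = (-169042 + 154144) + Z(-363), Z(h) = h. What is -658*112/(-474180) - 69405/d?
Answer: 405180209/86148345 ≈ 4.7033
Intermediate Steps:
d = -15261 (d = (-169042 + 154144) - 363 = -14898 - 363 = -15261)
-658*112/(-474180) - 69405/d = -658*112/(-474180) - 69405/(-15261) = -73696*(-1/474180) - 69405*(-1/15261) = 2632/16935 + 23135/5087 = 405180209/86148345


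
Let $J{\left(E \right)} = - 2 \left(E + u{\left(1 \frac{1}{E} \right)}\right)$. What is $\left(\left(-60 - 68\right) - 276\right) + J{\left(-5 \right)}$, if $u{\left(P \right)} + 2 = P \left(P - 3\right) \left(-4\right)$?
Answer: $- \frac{9622}{25} \approx -384.88$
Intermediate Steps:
$u{\left(P \right)} = -2 - 4 P \left(-3 + P\right)$ ($u{\left(P \right)} = -2 + P \left(P - 3\right) \left(-4\right) = -2 + P \left(-3 + P\right) \left(-4\right) = -2 - 4 P \left(-3 + P\right)$)
$J{\left(E \right)} = 4 - \frac{24}{E} - 2 E + \frac{8}{E^{2}}$ ($J{\left(E \right)} = - 2 \left(E - \left(2 + \frac{4}{E^{2}} - \frac{12}{E}\right)\right) = - 2 \left(E - \left(2 - \frac{12}{E} + \frac{4}{E^{2}}\right)\right) = - 2 \left(-2 + E - \frac{4}{E^{2}} + \frac{12}{E}\right) = 4 - \frac{24}{E} - 2 E + \frac{8}{E^{2}}$)
$\left(\left(-60 - 68\right) - 276\right) + J{\left(-5 \right)} = \left(\left(-60 - 68\right) - 276\right) + \left(4 - \frac{24}{-5} - -10 + \frac{8}{25}\right) = \left(\left(-60 - 68\right) - 276\right) + \left(4 - - \frac{24}{5} + 10 + 8 \cdot \frac{1}{25}\right) = \left(\left(-60 - 68\right) - 276\right) + \left(4 + \frac{24}{5} + 10 + \frac{8}{25}\right) = \left(-128 - 276\right) + \frac{478}{25} = -404 + \frac{478}{25} = - \frac{9622}{25}$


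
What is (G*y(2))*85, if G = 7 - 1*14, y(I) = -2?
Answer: 1190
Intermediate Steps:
G = -7 (G = 7 - 14 = -7)
(G*y(2))*85 = -7*(-2)*85 = 14*85 = 1190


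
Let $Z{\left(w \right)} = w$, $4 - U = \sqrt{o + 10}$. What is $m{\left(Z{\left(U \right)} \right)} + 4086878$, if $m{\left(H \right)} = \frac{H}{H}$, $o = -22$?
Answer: $4086879$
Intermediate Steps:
$U = 4 - 2 i \sqrt{3}$ ($U = 4 - \sqrt{-22 + 10} = 4 - \sqrt{-12} = 4 - 2 i \sqrt{3} \approx 4.0 - 3.4641 i$)
$m{\left(H \right)} = 1$
$m{\left(Z{\left(U \right)} \right)} + 4086878 = 1 + 4086878 = 4086879$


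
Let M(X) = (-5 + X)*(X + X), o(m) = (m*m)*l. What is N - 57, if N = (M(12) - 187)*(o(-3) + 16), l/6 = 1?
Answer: -1387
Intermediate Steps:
l = 6 (l = 6*1 = 6)
o(m) = 6*m**2 (o(m) = (m*m)*6 = m**2*6 = 6*m**2)
M(X) = 2*X*(-5 + X) (M(X) = (-5 + X)*(2*X) = 2*X*(-5 + X))
N = -1330 (N = (2*12*(-5 + 12) - 187)*(6*(-3)**2 + 16) = (2*12*7 - 187)*(6*9 + 16) = (168 - 187)*(54 + 16) = -19*70 = -1330)
N - 57 = -1330 - 57 = -1387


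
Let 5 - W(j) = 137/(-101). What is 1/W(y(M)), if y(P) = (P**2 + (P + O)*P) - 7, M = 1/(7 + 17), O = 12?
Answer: 101/642 ≈ 0.15732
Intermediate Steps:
M = 1/24 ≈ 0.041667
y(P) = -7 + P**2 + P*(12 + P) (y(P) = (P**2 + (P + 12)*P) - 7 = (P**2 + (12 + P)*P) - 7 = (P**2 + P*(12 + P)) - 7 = -7 + P**2 + P*(12 + P))
W(j) = 642/101 (W(j) = 5 - 137/(-101) = 5 - 137*(-1)/101 = 5 - 1*(-137/101) = 5 + 137/101 = 642/101)
1/W(y(M)) = 1/(642/101) = 101/642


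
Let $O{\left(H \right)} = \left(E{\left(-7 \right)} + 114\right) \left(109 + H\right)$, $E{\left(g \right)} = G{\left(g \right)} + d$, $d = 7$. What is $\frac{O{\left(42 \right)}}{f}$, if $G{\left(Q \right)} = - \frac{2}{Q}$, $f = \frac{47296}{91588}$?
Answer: $\frac{419338929}{11824} \approx 35465.0$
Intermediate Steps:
$f = \frac{11824}{22897}$ ($f = 47296 \cdot \frac{1}{91588} = \frac{11824}{22897} \approx 0.5164$)
$E{\left(g \right)} = 7 - \frac{2}{g}$ ($E{\left(g \right)} = - \frac{2}{g} + 7 = 7 - \frac{2}{g}$)
$O{\left(H \right)} = \frac{92541}{7} + \frac{849 H}{7}$ ($O{\left(H \right)} = \left(\left(7 - \frac{2}{-7}\right) + 114\right) \left(109 + H\right) = \left(\left(7 - - \frac{2}{7}\right) + 114\right) \left(109 + H\right) = \left(\left(7 + \frac{2}{7}\right) + 114\right) \left(109 + H\right) = \left(\frac{51}{7} + 114\right) \left(109 + H\right) = \frac{849 \left(109 + H\right)}{7} = \frac{92541}{7} + \frac{849 H}{7}$)
$\frac{O{\left(42 \right)}}{f} = \frac{\frac{92541}{7} + \frac{849}{7} \cdot 42}{\frac{11824}{22897}} = \left(\frac{92541}{7} + 5094\right) \frac{22897}{11824} = \frac{128199}{7} \cdot \frac{22897}{11824} = \frac{419338929}{11824}$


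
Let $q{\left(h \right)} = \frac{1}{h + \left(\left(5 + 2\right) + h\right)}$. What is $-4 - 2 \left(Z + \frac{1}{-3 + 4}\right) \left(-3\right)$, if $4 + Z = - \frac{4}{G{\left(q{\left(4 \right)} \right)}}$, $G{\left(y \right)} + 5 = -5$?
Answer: $- \frac{98}{5} \approx -19.6$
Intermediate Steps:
$q{\left(h \right)} = \frac{1}{7 + 2 h}$ ($q{\left(h \right)} = \frac{1}{h + \left(7 + h\right)} = \frac{1}{7 + 2 h}$)
$G{\left(y \right)} = -10$ ($G{\left(y \right)} = -5 - 5 = -10$)
$Z = - \frac{18}{5}$ ($Z = -4 - \frac{4}{-10} = -4 - - \frac{2}{5} = -4 + \frac{2}{5} = - \frac{18}{5} \approx -3.6$)
$-4 - 2 \left(Z + \frac{1}{-3 + 4}\right) \left(-3\right) = -4 - 2 \left(- \frac{18}{5} + \frac{1}{-3 + 4}\right) \left(-3\right) = -4 - 2 \left(- \frac{18}{5} + 1^{-1}\right) \left(-3\right) = -4 - 2 \left(- \frac{18}{5} + 1\right) \left(-3\right) = -4 - 2 \left(\left(- \frac{13}{5}\right) \left(-3\right)\right) = -4 - \frac{78}{5} = - \frac{98}{5}$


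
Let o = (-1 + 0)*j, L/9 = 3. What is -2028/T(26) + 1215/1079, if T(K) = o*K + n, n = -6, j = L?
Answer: 254036/63661 ≈ 3.9904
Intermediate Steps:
L = 27 (L = 9*3 = 27)
j = 27
o = -27 (o = (-1 + 0)*27 = -1*27 = -27)
T(K) = -6 - 27*K (T(K) = -27*K - 6 = -6 - 27*K)
-2028/T(26) + 1215/1079 = -2028/(-6 - 27*26) + 1215/1079 = -2028/(-6 - 702) + 1215*(1/1079) = -2028/(-708) + 1215/1079 = -2028*(-1/708) + 1215/1079 = 169/59 + 1215/1079 = 254036/63661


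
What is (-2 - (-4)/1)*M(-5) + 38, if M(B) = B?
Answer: 28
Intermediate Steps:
(-2 - (-4)/1)*M(-5) + 38 = (-2 - (-4)/1)*(-5) + 38 = (-2 - (-4))*(-5) + 38 = (-2 - 2*(-2))*(-5) + 38 = (-2 + 4)*(-5) + 38 = 2*(-5) + 38 = -10 + 38 = 28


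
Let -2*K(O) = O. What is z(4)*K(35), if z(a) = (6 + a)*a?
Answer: -700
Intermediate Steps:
K(O) = -O/2
z(a) = a*(6 + a)
z(4)*K(35) = (4*(6 + 4))*(-½*35) = (4*10)*(-35/2) = 40*(-35/2) = -700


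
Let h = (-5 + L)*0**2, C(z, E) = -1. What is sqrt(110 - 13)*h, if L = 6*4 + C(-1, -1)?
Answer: 0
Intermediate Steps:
L = 23 (L = 6*4 - 1 = 24 - 1 = 23)
h = 0 (h = (-5 + 23)*0**2 = 18*0 = 0)
sqrt(110 - 13)*h = sqrt(110 - 13)*0 = sqrt(97)*0 = 0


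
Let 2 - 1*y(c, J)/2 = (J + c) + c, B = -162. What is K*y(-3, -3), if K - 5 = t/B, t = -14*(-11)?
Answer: 7216/81 ≈ 89.086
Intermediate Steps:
t = 154
y(c, J) = 4 - 4*c - 2*J (y(c, J) = 4 - 2*((J + c) + c) = 4 - 2*(J + 2*c) = 4 + (-4*c - 2*J) = 4 - 4*c - 2*J)
K = 328/81 (K = 5 + 154/(-162) = 5 + 154*(-1/162) = 5 - 77/81 = 328/81 ≈ 4.0494)
K*y(-3, -3) = 328*(4 - 4*(-3) - 2*(-3))/81 = 328*(4 + 12 + 6)/81 = (328/81)*22 = 7216/81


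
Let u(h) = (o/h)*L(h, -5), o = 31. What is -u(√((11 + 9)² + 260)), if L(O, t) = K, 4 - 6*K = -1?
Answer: -31*√165/396 ≈ -1.0056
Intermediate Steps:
K = ⅚ (K = ⅔ - ⅙*(-1) = ⅔ + ⅙ = ⅚ ≈ 0.83333)
L(O, t) = ⅚
u(h) = 155/(6*h) (u(h) = (31/h)*(⅚) = 155/(6*h))
-u(√((11 + 9)² + 260)) = -155/(6*(√((11 + 9)² + 260))) = -155/(6*(√(20² + 260))) = -155/(6*(√(400 + 260))) = -155/(6*(√660)) = -155/(6*(2*√165)) = -155*√165/330/6 = -31*√165/396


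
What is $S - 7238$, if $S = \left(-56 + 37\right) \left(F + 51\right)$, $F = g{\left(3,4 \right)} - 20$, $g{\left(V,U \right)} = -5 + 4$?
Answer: $-7808$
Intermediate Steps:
$g{\left(V,U \right)} = -1$
$F = -21$ ($F = -1 - 20 = -21$)
$S = -570$ ($S = \left(-56 + 37\right) \left(-21 + 51\right) = \left(-19\right) 30 = -570$)
$S - 7238 = -570 - 7238 = -7808$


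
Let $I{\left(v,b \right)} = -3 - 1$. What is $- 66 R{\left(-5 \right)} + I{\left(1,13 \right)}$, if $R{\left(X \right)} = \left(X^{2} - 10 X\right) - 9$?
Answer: $-4360$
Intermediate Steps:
$R{\left(X \right)} = -9 + X^{2} - 10 X$
$I{\left(v,b \right)} = -4$
$- 66 R{\left(-5 \right)} + I{\left(1,13 \right)} = - 66 \left(-9 + \left(-5\right)^{2} - -50\right) - 4 = - 66 \left(-9 + 25 + 50\right) - 4 = \left(-66\right) 66 - 4 = -4356 - 4 = -4360$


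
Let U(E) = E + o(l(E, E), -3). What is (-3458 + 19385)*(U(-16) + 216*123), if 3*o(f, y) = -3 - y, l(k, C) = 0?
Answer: 422893704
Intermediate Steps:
o(f, y) = -1 - y/3 (o(f, y) = (-3 - y)/3 = -1 - y/3)
U(E) = E (U(E) = E + (-1 - ⅓*(-3)) = E + (-1 + 1) = E + 0 = E)
(-3458 + 19385)*(U(-16) + 216*123) = (-3458 + 19385)*(-16 + 216*123) = 15927*(-16 + 26568) = 15927*26552 = 422893704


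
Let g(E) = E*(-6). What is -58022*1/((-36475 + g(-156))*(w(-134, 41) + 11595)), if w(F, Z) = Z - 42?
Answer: 29011/206019583 ≈ 0.00014082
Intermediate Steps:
w(F, Z) = -42 + Z
g(E) = -6*E
-58022*1/((-36475 + g(-156))*(w(-134, 41) + 11595)) = -58022*1/((-36475 - 6*(-156))*((-42 + 41) + 11595)) = -58022*1/((-1 + 11595)*(-36475 + 936)) = -58022/((-35539*11594)) = -58022/(-412039166) = -58022*(-1/412039166) = 29011/206019583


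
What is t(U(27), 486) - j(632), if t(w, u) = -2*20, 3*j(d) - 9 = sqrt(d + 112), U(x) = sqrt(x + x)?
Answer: -43 - 2*sqrt(186)/3 ≈ -52.092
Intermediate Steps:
U(x) = sqrt(2)*sqrt(x) (U(x) = sqrt(2*x) = sqrt(2)*sqrt(x))
j(d) = 3 + sqrt(112 + d)/3 (j(d) = 3 + sqrt(d + 112)/3 = 3 + sqrt(112 + d)/3)
t(w, u) = -40
t(U(27), 486) - j(632) = -40 - (3 + sqrt(112 + 632)/3) = -40 - (3 + sqrt(744)/3) = -40 - (3 + (2*sqrt(186))/3) = -40 - (3 + 2*sqrt(186)/3) = -40 + (-3 - 2*sqrt(186)/3) = -43 - 2*sqrt(186)/3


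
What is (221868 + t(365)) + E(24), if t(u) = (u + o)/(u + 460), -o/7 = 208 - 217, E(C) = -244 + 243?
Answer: 183040703/825 ≈ 2.2187e+5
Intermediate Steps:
E(C) = -1
o = 63 (o = -7*(208 - 217) = -7*(-9) = 63)
t(u) = (63 + u)/(460 + u) (t(u) = (u + 63)/(u + 460) = (63 + u)/(460 + u))
(221868 + t(365)) + E(24) = (221868 + (63 + 365)/(460 + 365)) - 1 = (221868 + 428/825) - 1 = 183041528/825 - 1 = 183040703/825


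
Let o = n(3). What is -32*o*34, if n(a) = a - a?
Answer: 0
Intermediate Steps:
n(a) = 0
o = 0
-32*o*34 = -32*0*34 = 0*34 = 0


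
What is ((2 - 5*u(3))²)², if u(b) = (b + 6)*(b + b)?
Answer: 5158686976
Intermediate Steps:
u(b) = 2*b*(6 + b) (u(b) = (6 + b)*(2*b) = 2*b*(6 + b))
((2 - 5*u(3))²)² = ((2 - 10*3*(6 + 3))²)² = ((2 - 10*3*9)²)² = ((2 - 5*54)²)² = ((2 - 270)²)² = ((-268)²)² = 71824² = 5158686976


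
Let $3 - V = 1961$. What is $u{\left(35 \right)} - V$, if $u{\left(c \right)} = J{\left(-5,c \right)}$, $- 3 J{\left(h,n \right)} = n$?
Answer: $\frac{5839}{3} \approx 1946.3$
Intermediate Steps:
$J{\left(h,n \right)} = - \frac{n}{3}$
$V = -1958$ ($V = 3 - 1961 = -1958$)
$u{\left(c \right)} = - \frac{c}{3}$
$u{\left(35 \right)} - V = \left(- \frac{1}{3}\right) 35 - -1958 = - \frac{35}{3} + 1958 = \frac{5839}{3}$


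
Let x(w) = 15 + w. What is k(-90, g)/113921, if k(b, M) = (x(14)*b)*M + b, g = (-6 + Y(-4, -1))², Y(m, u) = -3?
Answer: -211500/113921 ≈ -1.8566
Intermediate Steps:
g = 81 (g = (-6 - 3)² = (-9)² = 81)
k(b, M) = b + 29*M*b (k(b, M) = ((15 + 14)*b)*M + b = (29*b)*M + b = 29*M*b + b = b + 29*M*b)
k(-90, g)/113921 = -90*(1 + 29*81)/113921 = -90*(1 + 2349)*(1/113921) = -90*2350*(1/113921) = -211500*1/113921 = -211500/113921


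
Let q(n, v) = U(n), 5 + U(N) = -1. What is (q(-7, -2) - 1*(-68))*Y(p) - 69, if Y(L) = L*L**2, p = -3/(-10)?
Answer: -33663/500 ≈ -67.326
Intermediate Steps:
U(N) = -6 (U(N) = -5 - 1 = -6)
q(n, v) = -6
p = 3/10 (p = -3*(-1/10) = 3/10 ≈ 0.30000)
Y(L) = L**3
(q(-7, -2) - 1*(-68))*Y(p) - 69 = (-6 - 1*(-68))*(3/10)**3 - 69 = (-6 + 68)*(27/1000) - 69 = 62*(27/1000) - 69 = 837/500 - 69 = -33663/500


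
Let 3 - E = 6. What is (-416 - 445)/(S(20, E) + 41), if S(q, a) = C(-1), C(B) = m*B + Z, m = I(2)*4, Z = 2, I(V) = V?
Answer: -123/5 ≈ -24.600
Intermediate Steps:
E = -3 (E = 3 - 1*6 = 3 - 6 = -3)
m = 8 (m = 2*4 = 8)
C(B) = 2 + 8*B (C(B) = 8*B + 2 = 2 + 8*B)
S(q, a) = -6 (S(q, a) = 2 + 8*(-1) = 2 - 8 = -6)
(-416 - 445)/(S(20, E) + 41) = (-416 - 445)/(-6 + 41) = -861/35 = -861*1/35 = -123/5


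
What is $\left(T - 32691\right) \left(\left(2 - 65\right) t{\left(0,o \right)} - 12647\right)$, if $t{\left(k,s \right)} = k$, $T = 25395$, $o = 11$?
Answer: $92272512$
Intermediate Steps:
$\left(T - 32691\right) \left(\left(2 - 65\right) t{\left(0,o \right)} - 12647\right) = \left(25395 - 32691\right) \left(\left(2 - 65\right) 0 - 12647\right) = - 7296 \left(\left(-63\right) 0 - 12647\right) = - 7296 \left(0 - 12647\right) = \left(-7296\right) \left(-12647\right) = 92272512$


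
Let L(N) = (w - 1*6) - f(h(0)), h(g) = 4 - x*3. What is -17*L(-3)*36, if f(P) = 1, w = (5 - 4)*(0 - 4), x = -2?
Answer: 6732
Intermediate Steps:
w = -4 (w = 1*(-4) = -4)
h(g) = 10 (h(g) = 4 - (-2)*3 = 4 - 1*(-6) = 4 + 6 = 10)
L(N) = -11 (L(N) = (-4 - 1*6) - 1*1 = (-4 - 6) - 1 = -10 - 1 = -11)
-17*L(-3)*36 = -17*(-11)*36 = 187*36 = 6732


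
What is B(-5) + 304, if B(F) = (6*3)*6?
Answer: 412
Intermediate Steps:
B(F) = 108 (B(F) = 18*6 = 108)
B(-5) + 304 = 108 + 304 = 412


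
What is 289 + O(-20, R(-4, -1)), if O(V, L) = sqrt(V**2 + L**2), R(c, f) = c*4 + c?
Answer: 289 + 20*sqrt(2) ≈ 317.28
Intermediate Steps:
R(c, f) = 5*c (R(c, f) = 4*c + c = 5*c)
O(V, L) = sqrt(L**2 + V**2)
289 + O(-20, R(-4, -1)) = 289 + sqrt((5*(-4))**2 + (-20)**2) = 289 + sqrt((-20)**2 + 400) = 289 + sqrt(400 + 400) = 289 + sqrt(800) = 289 + 20*sqrt(2)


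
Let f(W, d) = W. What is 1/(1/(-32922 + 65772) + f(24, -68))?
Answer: 32850/788401 ≈ 0.041667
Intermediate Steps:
1/(1/(-32922 + 65772) + f(24, -68)) = 1/(1/(-32922 + 65772) + 24) = 1/(1/32850 + 24) = 1/(788401/32850) = 32850/788401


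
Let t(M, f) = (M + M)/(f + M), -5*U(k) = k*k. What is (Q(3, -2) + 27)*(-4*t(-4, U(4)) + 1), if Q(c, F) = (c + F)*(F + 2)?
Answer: -93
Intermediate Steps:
U(k) = -k²/5 (U(k) = -k*k/5 = -k²/5)
t(M, f) = 2*M/(M + f) (t(M, f) = (2*M)/(M + f) = 2*M/(M + f))
Q(c, F) = (2 + F)*(F + c) (Q(c, F) = (F + c)*(2 + F) = (2 + F)*(F + c))
(Q(3, -2) + 27)*(-4*t(-4, U(4)) + 1) = (((-2)² + 2*(-2) + 2*3 - 2*3) + 27)*(-8*(-4)/(-4 - ⅕*4²) + 1) = ((4 - 4 + 6 - 6) + 27)*(-8*(-4)/(-4 - ⅕*16) + 1) = (0 + 27)*(-8*(-4)/(-4 - 16/5) + 1) = 27*(-8*(-4)/(-36/5) + 1) = 27*(-8*(-4)*(-5)/36 + 1) = 27*(-4*10/9 + 1) = 27*(-40/9 + 1) = 27*(-31/9) = -93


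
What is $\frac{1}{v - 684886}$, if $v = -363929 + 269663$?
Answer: $- \frac{1}{779152} \approx -1.2834 \cdot 10^{-6}$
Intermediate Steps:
$v = -94266$
$\frac{1}{v - 684886} = \frac{1}{-94266 - 684886} = \frac{1}{-779152} = - \frac{1}{779152}$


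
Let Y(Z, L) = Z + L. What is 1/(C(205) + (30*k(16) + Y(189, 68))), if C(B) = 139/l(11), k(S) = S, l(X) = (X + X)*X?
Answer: 242/178493 ≈ 0.0013558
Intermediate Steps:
l(X) = 2*X² (l(X) = (2*X)*X = 2*X²)
C(B) = 139/242 (C(B) = 139/((2*11²)) = 139/((2*121)) = 139/242)
Y(Z, L) = L + Z
1/(C(205) + (30*k(16) + Y(189, 68))) = 1/(139/242 + (30*16 + (68 + 189))) = 1/(139/242 + (480 + 257)) = 1/(139/242 + 737) = 1/(178493/242) = 242/178493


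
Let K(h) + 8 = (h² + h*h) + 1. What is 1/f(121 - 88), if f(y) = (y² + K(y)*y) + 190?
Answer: 1/72922 ≈ 1.3713e-5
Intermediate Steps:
K(h) = -7 + 2*h² (K(h) = -8 + ((h² + h*h) + 1) = -8 + ((h² + h²) + 1) = -8 + (2*h² + 1) = -8 + (1 + 2*h²) = -7 + 2*h²)
f(y) = 190 + y² + y*(-7 + 2*y²) (f(y) = (y² + (-7 + 2*y²)*y) + 190 = (y² + y*(-7 + 2*y²)) + 190 = 190 + y² + y*(-7 + 2*y²))
1/f(121 - 88) = 1/(190 + (121 - 88)² + (121 - 88)*(-7 + 2*(121 - 88)²)) = 1/(190 + 33² + 33*(-7 + 2*33²)) = 1/(190 + 1089 + 33*(-7 + 2*1089)) = 1/(190 + 1089 + 33*(-7 + 2178)) = 1/(190 + 1089 + 33*2171) = 1/(190 + 1089 + 71643) = 1/72922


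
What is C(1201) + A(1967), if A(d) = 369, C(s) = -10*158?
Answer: -1211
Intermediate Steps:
C(s) = -1580
C(1201) + A(1967) = -1580 + 369 = -1211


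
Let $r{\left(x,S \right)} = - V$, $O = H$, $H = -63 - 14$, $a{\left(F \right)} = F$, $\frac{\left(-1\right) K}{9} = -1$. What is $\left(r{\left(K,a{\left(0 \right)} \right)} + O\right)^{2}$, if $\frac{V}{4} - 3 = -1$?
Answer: $7225$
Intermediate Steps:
$K = 9$ ($K = \left(-9\right) \left(-1\right) = 9$)
$V = 8$ ($V = 12 + 4 \left(-1\right) = 12 - 4 = 8$)
$H = -77$
$O = -77$
$r{\left(x,S \right)} = -8$ ($r{\left(x,S \right)} = \left(-1\right) 8 = -8$)
$\left(r{\left(K,a{\left(0 \right)} \right)} + O\right)^{2} = \left(-8 - 77\right)^{2} = \left(-85\right)^{2} = 7225$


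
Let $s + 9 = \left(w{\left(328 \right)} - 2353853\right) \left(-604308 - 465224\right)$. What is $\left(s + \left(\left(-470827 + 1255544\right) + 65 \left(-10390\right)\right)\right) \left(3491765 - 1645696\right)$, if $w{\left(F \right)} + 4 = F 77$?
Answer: $4597659570914332210$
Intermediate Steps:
$w{\left(F \right)} = -4 + 77 F$ ($w{\left(F \right)} = -4 + F 77 = -4 + 77 F$)
$s = 2490513284723$ ($s = -9 + \left(\left(-4 + 77 \cdot 328\right) - 2353853\right) \left(-604308 - 465224\right) = -9 + \left(\left(-4 + 25256\right) - 2353853\right) \left(-1069532\right) = -9 + \left(25252 - 2353853\right) \left(-1069532\right) = -9 - -2490513284732 = -9 + 2490513284732 = 2490513284723$)
$\left(s + \left(\left(-470827 + 1255544\right) + 65 \left(-10390\right)\right)\right) \left(3491765 - 1645696\right) = \left(2490513284723 + \left(\left(-470827 + 1255544\right) + 65 \left(-10390\right)\right)\right) \left(3491765 - 1645696\right) = \left(2490513284723 + \left(784717 - 675350\right)\right) 1846069 = \left(2490513284723 + 109367\right) 1846069 = 2490513394090 \cdot 1846069 = 4597659570914332210$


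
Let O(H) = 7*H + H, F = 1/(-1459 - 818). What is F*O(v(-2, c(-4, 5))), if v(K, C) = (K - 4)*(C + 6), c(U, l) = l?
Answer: 16/69 ≈ 0.23188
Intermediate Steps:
v(K, C) = (-4 + K)*(6 + C)
F = -1/2277 (F = 1/(-2277) = -1/2277 ≈ -0.00043917)
O(H) = 8*H
F*O(v(-2, c(-4, 5))) = -8*(-24 - 4*5 + 6*(-2) + 5*(-2))/2277 = -8*(-24 - 20 - 12 - 10)/2277 = -8*(-66)/2277 = -1/2277*(-528) = 16/69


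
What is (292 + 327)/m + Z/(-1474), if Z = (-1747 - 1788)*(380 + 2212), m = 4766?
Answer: 21835217963/3512542 ≈ 6216.4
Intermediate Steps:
Z = -9162720 (Z = -3535*2592 = -9162720)
(292 + 327)/m + Z/(-1474) = (292 + 327)/4766 - 9162720/(-1474) = 619*(1/4766) - 9162720*(-1/1474) = 619/4766 + 4581360/737 = 21835217963/3512542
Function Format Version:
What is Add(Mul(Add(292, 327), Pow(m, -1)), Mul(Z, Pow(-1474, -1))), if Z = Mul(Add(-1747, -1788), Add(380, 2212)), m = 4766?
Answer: Rational(21835217963, 3512542) ≈ 6216.4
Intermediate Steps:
Z = -9162720 (Z = Mul(-3535, 2592) = -9162720)
Add(Mul(Add(292, 327), Pow(m, -1)), Mul(Z, Pow(-1474, -1))) = Add(Mul(Add(292, 327), Pow(4766, -1)), Mul(-9162720, Pow(-1474, -1))) = Add(Mul(619, Rational(1, 4766)), Mul(-9162720, Rational(-1, 1474))) = Add(Rational(619, 4766), Rational(4581360, 737)) = Rational(21835217963, 3512542)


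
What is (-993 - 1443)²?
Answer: 5934096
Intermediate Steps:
(-993 - 1443)² = (-2436)² = 5934096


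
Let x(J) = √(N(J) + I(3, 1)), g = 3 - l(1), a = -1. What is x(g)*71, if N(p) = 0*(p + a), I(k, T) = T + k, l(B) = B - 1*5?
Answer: 142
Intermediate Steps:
l(B) = -5 + B (l(B) = B - 5 = -5 + B)
N(p) = 0 (N(p) = 0*(p - 1) = 0*(-1 + p) = 0)
g = 7 (g = 3 - (-5 + 1) = 3 - 1*(-4) = 3 + 4 = 7)
x(J) = 2 (x(J) = √(0 + (1 + 3)) = √(0 + 4) = √4 = 2)
x(g)*71 = 2*71 = 142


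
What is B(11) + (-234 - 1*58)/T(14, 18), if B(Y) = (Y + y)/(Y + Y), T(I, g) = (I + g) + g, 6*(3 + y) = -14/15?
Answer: -27143/4950 ≈ -5.4834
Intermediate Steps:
y = -142/45 (y = -3 + (-14/15)/6 = -3 + (-14*1/15)/6 = -3 + (⅙)*(-14/15) = -3 - 7/45 = -142/45 ≈ -3.1556)
T(I, g) = I + 2*g
B(Y) = (-142/45 + Y)/(2*Y) (B(Y) = (Y - 142/45)/(Y + Y) = (-142/45 + Y)/((2*Y)) = (-142/45 + Y)*(1/(2*Y)) = (-142/45 + Y)/(2*Y))
B(11) + (-234 - 1*58)/T(14, 18) = (1/90)*(-142 + 45*11)/11 + (-234 - 1*58)/(14 + 2*18) = (1/90)*(1/11)*(-142 + 495) + (-234 - 58)/(14 + 36) = (1/90)*(1/11)*353 - 292/50 = 353/990 - 292*1/50 = 353/990 - 146/25 = -27143/4950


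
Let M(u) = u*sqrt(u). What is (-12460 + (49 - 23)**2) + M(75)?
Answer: -11784 + 375*sqrt(3) ≈ -11134.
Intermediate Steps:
M(u) = u**(3/2)
(-12460 + (49 - 23)**2) + M(75) = (-12460 + (49 - 23)**2) + 75**(3/2) = (-12460 + 26**2) + 375*sqrt(3) = (-12460 + 676) + 375*sqrt(3) = -11784 + 375*sqrt(3)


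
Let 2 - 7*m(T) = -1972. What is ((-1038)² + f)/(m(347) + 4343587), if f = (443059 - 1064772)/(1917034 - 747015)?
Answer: 1260629329723/5082409263511 ≈ 0.24804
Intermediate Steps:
f = -621713/1170019 ≈ -0.53137
m(T) = 282 (m(T) = 2/7 - ⅐*(-1972) = 2/7 + 1972/7 = 282)
((-1038)² + f)/(m(347) + 4343587) = ((-1038)² - 621713/1170019)/(282 + 4343587) = (1077444 - 621713/1170019)/4343869 = (1260629329723/1170019)*(1/4343869) = 1260629329723/5082409263511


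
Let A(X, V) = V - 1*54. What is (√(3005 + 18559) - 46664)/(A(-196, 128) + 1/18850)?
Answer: -879616400/1394901 + 37700*√599/464967 ≈ -628.61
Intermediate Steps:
A(X, V) = -54 + V (A(X, V) = V - 54 = -54 + V)
(√(3005 + 18559) - 46664)/(A(-196, 128) + 1/18850) = (√(3005 + 18559) - 46664)/((-54 + 128) + 1/18850) = (√21564 - 46664)/(74 + 1/18850) = (6*√599 - 46664)/(1394901/18850) = (-46664 + 6*√599)*(18850/1394901) = -879616400/1394901 + 37700*√599/464967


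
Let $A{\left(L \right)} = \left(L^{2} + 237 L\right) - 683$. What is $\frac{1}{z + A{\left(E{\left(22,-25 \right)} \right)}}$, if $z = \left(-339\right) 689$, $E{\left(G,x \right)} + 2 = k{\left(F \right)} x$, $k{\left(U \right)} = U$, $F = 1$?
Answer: $- \frac{1}{239924} \approx -4.168 \cdot 10^{-6}$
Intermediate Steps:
$E{\left(G,x \right)} = -2 + x$ ($E{\left(G,x \right)} = -2 + 1 x = -2 + x$)
$z = -233571$
$A{\left(L \right)} = -683 + L^{2} + 237 L$
$\frac{1}{z + A{\left(E{\left(22,-25 \right)} \right)}} = \frac{1}{-233571 + \left(-683 + \left(-2 - 25\right)^{2} + 237 \left(-2 - 25\right)\right)} = \frac{1}{-233571 + \left(-683 + \left(-27\right)^{2} + 237 \left(-27\right)\right)} = \frac{1}{-233571 - 6353} = \frac{1}{-239924} = - \frac{1}{239924}$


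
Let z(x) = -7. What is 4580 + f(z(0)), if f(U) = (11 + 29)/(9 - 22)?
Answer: 59500/13 ≈ 4576.9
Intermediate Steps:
f(U) = -40/13 (f(U) = 40/(-13) = 40*(-1/13) = -40/13)
4580 + f(z(0)) = 4580 - 40/13 = 59500/13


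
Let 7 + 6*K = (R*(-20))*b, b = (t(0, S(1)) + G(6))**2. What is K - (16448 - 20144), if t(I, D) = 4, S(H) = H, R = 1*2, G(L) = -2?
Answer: 22009/6 ≈ 3668.2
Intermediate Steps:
R = 2
b = 4 (b = (4 - 2)**2 = 2**2 = 4)
K = -167/6 (K = -7/6 + ((2*(-20))*4)/6 = -7/6 + (-40*4)/6 = -7/6 + (1/6)*(-160) = -7/6 - 80/3 = -167/6 ≈ -27.833)
K - (16448 - 20144) = -167/6 - (16448 - 20144) = -167/6 - 1*(-3696) = -167/6 + 3696 = 22009/6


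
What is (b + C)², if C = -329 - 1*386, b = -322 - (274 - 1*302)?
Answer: 1018081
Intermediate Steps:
b = -294 (b = -322 - (274 - 302) = -322 - 1*(-28) = -322 + 28 = -294)
C = -715 (C = -329 - 386 = -715)
(b + C)² = (-294 - 715)² = (-1009)² = 1018081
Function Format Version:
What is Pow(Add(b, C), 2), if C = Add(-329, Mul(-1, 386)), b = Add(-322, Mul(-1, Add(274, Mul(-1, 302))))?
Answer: 1018081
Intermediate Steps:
b = -294 (b = Add(-322, Mul(-1, Add(274, -302))) = Add(-322, Mul(-1, -28)) = Add(-322, 28) = -294)
C = -715 (C = Add(-329, -386) = -715)
Pow(Add(b, C), 2) = Pow(Add(-294, -715), 2) = Pow(-1009, 2) = 1018081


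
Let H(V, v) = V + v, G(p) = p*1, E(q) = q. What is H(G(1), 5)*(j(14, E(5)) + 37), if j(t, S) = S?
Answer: 252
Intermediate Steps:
G(p) = p
H(G(1), 5)*(j(14, E(5)) + 37) = (1 + 5)*(5 + 37) = 6*42 = 252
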